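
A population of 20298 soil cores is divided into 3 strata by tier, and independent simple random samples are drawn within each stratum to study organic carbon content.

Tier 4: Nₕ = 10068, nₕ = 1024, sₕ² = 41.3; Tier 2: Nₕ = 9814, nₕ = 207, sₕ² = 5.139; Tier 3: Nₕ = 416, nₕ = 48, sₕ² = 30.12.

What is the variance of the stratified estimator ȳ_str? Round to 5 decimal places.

0.01483

Var(ȳ_str) = Σₕ Wₕ²(1 − fₕ)sₕ²/nₕ with Wₕ = Nₕ/N, N = 20298.
Tier 4: Wₕ = 0.49600946; term = 0.49600946²·(1 − 0.10170838)·41.3/1024 = 0.0089134813.
Tier 2: Wₕ = 0.48349591; term = 0.48349591²·(1 − 0.02109232)·5.139/207 = 0.0056811417.
Tier 3: Wₕ = 0.02049463; term = 0.02049463²·(1 − 0.11538462)·30.12/48 = 2.3315696 × 10^-4.
Sum = 0.01482778.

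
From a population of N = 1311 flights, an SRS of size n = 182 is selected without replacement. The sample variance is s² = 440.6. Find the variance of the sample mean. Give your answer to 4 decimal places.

2.0848

Under SRS without replacement, Var(ȳ) = (1 − f)·s²/n with f = n/N = 182/1311 = 0.13882532.
Var(ȳ) = (1 − 0.13882532)·440.6/182 = 0.86117468·2.4208791 = 2.0847998.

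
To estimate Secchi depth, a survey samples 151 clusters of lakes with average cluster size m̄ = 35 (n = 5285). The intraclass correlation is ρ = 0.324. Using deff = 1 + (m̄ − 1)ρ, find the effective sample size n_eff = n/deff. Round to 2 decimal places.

deff = 1 + (35 − 1)·0.324 = 1 + 11.016 = 12.016.
n_eff = 5285 / 12.016 = 439.83.

439.83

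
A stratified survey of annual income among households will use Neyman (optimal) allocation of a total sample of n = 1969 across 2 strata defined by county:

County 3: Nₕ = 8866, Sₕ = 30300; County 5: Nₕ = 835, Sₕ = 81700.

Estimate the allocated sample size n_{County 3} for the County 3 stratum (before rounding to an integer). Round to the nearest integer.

Neyman allocation: nₕ = n·NₕSₕ / Σⱼ NⱼSⱼ.
Σ NⱼSⱼ = 8866·30300 + 835·81700 = 3.368593 × 10^8.
n_{County 3} = 1969·8866·30300 / (3.368593 × 10^8) = 1570.

1570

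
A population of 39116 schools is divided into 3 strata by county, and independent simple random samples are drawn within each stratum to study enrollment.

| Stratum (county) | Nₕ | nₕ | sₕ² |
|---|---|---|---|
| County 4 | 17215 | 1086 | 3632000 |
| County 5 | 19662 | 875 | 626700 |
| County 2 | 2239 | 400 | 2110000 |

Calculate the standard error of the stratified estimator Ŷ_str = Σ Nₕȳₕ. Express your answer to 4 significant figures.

Var(Ŷ_str) = Σₕ Nₕ²(1 − fₕ)sₕ²/nₕ.
County 4: 17215²·(1 − 1086/17215)·3632000/1086 = 9.2860386 × 10^11.
County 5: 19662²·(1 − 875/19662)·626700/875 = 2.6456767 × 10^11.
County 2: 2239²·(1 − 400/2239)·2110000/400 = 2.1719923 × 10^10.
Sum = 1.2148915 × 10^12.
SE = √(1.2148915 × 10^12) = 1.102 × 10^6.

1.102 × 10^6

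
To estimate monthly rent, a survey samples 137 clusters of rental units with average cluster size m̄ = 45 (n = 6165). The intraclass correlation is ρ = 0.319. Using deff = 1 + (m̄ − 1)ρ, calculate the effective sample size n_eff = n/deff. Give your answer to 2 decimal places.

410.02

deff = 1 + (45 − 1)·0.319 = 1 + 14.036 = 15.036.
n_eff = 6165 / 15.036 = 410.02.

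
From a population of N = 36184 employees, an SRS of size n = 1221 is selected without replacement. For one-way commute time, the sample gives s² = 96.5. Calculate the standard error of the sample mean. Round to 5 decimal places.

0.27635

Under SRS without replacement, Var(ȳ) = (1 − f)·s²/n with f = n/N = 1221/36184 = 0.03374420.
Var(ȳ) = (1 − 0.03374420)·96.5/1221 = 0.96625580·0.079033579 = 0.076366654.
SE(ȳ) = √(0.076366654) = 0.27635.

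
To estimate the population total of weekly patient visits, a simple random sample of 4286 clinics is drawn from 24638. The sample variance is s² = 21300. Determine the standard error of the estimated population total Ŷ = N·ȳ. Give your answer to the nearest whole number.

Var(Ŷ) = N²·Var(ȳ) = N²·(1 − n/N)·s²/n.
f = 4286/24638 = 0.17395893; Var(ȳ) = 0.82604107·21300/4286 = 4.1051505.
Var(Ŷ) = 24638² · 4.1051505 = 2.4919538 × 10^9.
SE(Ŷ) = √(2.4919538 × 10^9) = 49919.

49919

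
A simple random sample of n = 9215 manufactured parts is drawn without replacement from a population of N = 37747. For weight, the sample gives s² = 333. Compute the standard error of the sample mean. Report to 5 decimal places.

Under SRS without replacement, Var(ȳ) = (1 − f)·s²/n with f = n/N = 9215/37747 = 0.24412536.
Var(ȳ) = (1 − 0.24412536)·333/9215 = 0.75587464·0.036136734 = 0.02731484.
SE(ȳ) = √(0.02731484) = 0.16527.

0.16527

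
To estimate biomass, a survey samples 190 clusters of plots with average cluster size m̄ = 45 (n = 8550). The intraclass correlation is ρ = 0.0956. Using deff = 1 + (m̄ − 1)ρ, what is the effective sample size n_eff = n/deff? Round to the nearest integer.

deff = 1 + (45 − 1)·0.0956 = 1 + 4.2064 = 5.2064.
n_eff = 8550 / 5.2064 = 1642.

1642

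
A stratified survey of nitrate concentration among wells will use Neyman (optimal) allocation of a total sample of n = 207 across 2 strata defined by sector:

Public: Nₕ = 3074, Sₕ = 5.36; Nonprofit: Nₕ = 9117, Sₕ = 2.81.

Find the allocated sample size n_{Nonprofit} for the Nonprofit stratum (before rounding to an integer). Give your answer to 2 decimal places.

125.98

Neyman allocation: nₕ = n·NₕSₕ / Σⱼ NⱼSⱼ.
Σ NⱼSⱼ = 3074·5.36 + 9117·2.81 = 42095.41.
n_{Nonprofit} = 207·9117·2.81 / 42095.41 = 125.98.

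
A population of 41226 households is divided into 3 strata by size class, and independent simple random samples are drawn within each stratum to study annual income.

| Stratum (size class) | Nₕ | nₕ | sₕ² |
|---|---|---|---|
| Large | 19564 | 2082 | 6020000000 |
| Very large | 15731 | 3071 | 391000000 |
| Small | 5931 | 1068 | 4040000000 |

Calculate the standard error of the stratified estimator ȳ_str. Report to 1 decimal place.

Var(ȳ_str) = Σₕ Wₕ²(1 − fₕ)sₕ²/nₕ with Wₕ = Nₕ/N, N = 41226.
Large: Wₕ = 0.47455489; term = 0.47455489²·(1 − 0.10641996)·6020000000/2082 = 581864.87.
Very large: Wₕ = 0.38157959; term = 0.38157959²·(1 − 0.19521963)·391000000/3071 = 14919.167.
Small: Wₕ = 0.14386552; term = 0.14386552²·(1 − 0.18007081)·4040000000/1068 = 64194.809.
Sum = 660978.85.
SE = √(660978.85) = 813.0.

813.0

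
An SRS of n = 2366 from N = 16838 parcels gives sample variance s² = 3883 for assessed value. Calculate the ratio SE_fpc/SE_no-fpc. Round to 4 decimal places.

f = n/N = 2366/16838 = 0.14051550.
SE_no-fpc = √(s²/n) = 1.2810802; SE_fpc = √((1−f)s²/n) = 1.1876688.
Ratio = √(1−f) = 0.92708387.

0.9271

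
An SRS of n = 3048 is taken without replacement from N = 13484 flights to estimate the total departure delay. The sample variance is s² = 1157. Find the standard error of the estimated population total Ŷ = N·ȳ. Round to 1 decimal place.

7308.6

Var(Ŷ) = N²·Var(ȳ) = N²·(1 − n/N)·s²/n.
f = 3048/13484 = 0.22604568; Var(ȳ) = 0.77395432·1157/3048 = 0.29378778.
Var(Ŷ) = 13484² · 0.29378778 = 5.3415982 × 10^7.
SE(Ŷ) = √(5.3415982 × 10^7) = 7308.6.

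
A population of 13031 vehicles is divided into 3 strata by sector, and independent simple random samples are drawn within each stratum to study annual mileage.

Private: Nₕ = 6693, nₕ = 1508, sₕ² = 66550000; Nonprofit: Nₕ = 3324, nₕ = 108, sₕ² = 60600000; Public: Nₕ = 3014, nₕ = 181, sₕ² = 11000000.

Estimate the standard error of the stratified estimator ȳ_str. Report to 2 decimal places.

Var(ȳ_str) = Σₕ Wₕ²(1 − fₕ)sₕ²/nₕ with Wₕ = Nₕ/N, N = 13031.
Private: Wₕ = 0.51362136; term = 0.51362136²·(1 − 0.22531003)·66550000/1508 = 9019.0504.
Nonprofit: Wₕ = 0.25508403; term = 0.25508403²·(1 − 0.03249097)·60600000/108 = 35324.045.
Public: Wₕ = 0.23129461; term = 0.23129461²·(1 − 0.06005309)·11000000/181 = 3055.9655.
Sum = 47399.061.
SE = √(47399.061) = 217.71.

217.71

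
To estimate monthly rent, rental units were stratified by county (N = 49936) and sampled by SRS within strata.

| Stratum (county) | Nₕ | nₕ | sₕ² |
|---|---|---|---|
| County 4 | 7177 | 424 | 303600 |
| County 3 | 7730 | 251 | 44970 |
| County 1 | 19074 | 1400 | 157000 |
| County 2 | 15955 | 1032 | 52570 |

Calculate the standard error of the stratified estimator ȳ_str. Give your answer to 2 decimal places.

6.17

Var(ȳ_str) = Σₕ Wₕ²(1 − fₕ)sₕ²/nₕ with Wₕ = Nₕ/N, N = 49936.
County 4: Wₕ = 0.14372397; term = 0.14372397²·(1 − 0.05907761)·303600/424 = 13.917079.
County 3: Wₕ = 0.15479814; term = 0.15479814²·(1 − 0.03247089)·44970/251 = 4.1537915.
County 1: Wₕ = 0.38196892; term = 0.38196892²·(1 − 0.07339834)·157000/1400 = 15.160752.
County 2: Wₕ = 0.31950897; term = 0.31950897²·(1 − 0.06468192)·52570/1032 = 4.8638898.
Sum = 38.095512.
SE = √(38.095512) = 6.17.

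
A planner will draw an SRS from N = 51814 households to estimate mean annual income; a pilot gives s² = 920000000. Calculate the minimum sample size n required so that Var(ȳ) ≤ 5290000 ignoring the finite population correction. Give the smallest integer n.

174

Without fpc, n₀ = s²/D = 920000000/5290000 = 173.9130.
Rounding up, n = 174.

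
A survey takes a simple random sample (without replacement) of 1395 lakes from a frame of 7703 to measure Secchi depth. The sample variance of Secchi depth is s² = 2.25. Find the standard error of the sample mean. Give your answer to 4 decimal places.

0.0363

Under SRS without replacement, Var(ȳ) = (1 − f)·s²/n with f = n/N = 1395/7703 = 0.18109827.
Var(ȳ) = (1 − 0.18109827)·2.25/1395 = 0.81890173·0.0016129032 = 0.0013208092.
SE(ȳ) = √(0.0013208092) = 0.0363.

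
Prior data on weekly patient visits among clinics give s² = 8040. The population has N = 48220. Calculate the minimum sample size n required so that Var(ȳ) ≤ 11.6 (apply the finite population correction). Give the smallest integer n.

684

Without fpc, n₀ = s²/D = 8040/11.6 = 693.1034.
With fpc, (1 − n/N)·s²/n ≤ D requires n ≥ n₀/(1 + n₀/N) = 693.1034/(1 + 693.1034/48220) = 683.2821.
Rounding up, n = 684.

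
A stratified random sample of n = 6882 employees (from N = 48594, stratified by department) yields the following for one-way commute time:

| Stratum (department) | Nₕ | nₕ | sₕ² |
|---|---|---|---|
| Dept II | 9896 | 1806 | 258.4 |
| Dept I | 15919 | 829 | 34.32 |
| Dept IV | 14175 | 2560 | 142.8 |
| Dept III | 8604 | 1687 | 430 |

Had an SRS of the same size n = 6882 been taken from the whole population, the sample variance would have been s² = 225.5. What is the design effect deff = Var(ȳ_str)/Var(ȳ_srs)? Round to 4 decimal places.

0.6889

Var(ȳ_str) = Σ Wₕ²(1−fₕ)sₕ²/nₕ with Wₕ = Nₕ/48594:
  Dept II: (9896/48594)²·(1−1806/9896)·258.4/1806 = 0.0048508481
  Dept I: (15919/48594)²·(1−829/15919)·34.32/829 = 0.004211458
  Dept IV: (14175/48594)²·(1−2560/14175)·142.8/2560 = 0.0038892443
  Dept III: (8604/48594)²·(1−1687/8604)·430/1687 = 0.0064240106
  → Var(ȳ_str) = 0.019375561.
Var(ȳ_srs) = (1 − 6882/48594)·225.5/6882 = 0.028126147.
deff = 0.019375561 / 0.028126147 = 0.6889.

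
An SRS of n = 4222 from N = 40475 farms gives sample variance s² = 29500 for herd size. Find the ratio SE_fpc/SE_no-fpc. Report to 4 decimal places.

f = n/N = 4222/40475 = 0.10431130.
SE_no-fpc = √(s²/n) = 2.6433331; SE_fpc = √((1−f)s²/n) = 2.5016724.
Ratio = √(1−f) = 0.94640831.

0.9464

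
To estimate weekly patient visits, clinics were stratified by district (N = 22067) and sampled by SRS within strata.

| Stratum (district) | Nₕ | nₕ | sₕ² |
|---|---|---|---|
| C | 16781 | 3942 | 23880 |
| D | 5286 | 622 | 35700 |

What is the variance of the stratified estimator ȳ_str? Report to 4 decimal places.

5.5862

Var(ȳ_str) = Σₕ Wₕ²(1 − fₕ)sₕ²/nₕ with Wₕ = Nₕ/N, N = 22067.
C: Wₕ = 0.76045679; term = 0.76045679²·(1 − 0.23490853)·23880/3942 = 2.6802799.
D: Wₕ = 0.23954321; term = 0.23954321²·(1 − 0.11766932)·35700/622 = 2.9058751.
Sum = 5.586155.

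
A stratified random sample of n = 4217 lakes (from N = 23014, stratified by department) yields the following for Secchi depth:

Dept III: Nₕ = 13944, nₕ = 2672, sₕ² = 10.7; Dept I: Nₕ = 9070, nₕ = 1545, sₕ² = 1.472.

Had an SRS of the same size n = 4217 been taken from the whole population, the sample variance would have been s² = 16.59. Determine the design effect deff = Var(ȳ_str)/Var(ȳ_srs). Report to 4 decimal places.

Var(ȳ_str) = Σ Wₕ²(1−fₕ)sₕ²/nₕ with Wₕ = Nₕ/23014:
  Dept III: (13944/23014)²·(1−2672/13944)·10.7/2672 = 0.0011883694
  Dept I: (9070/23014)²·(1−1545/9070)·1.472/1545 = 1.2277471 × 10^-4
  → Var(ȳ_str) = 0.0013111441.
Var(ȳ_srs) = (1 − 4217/23014)·16.59/4217 = 0.0032132108.
deff = 0.0013111441 / 0.0032132108 = 0.4080.

0.4080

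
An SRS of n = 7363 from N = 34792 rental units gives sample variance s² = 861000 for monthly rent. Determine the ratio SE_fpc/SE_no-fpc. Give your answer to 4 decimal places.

0.8879

f = n/N = 7363/34792 = 0.21162911.
SE_no-fpc = √(s²/n) = 10.813696; SE_fpc = √((1−f)s²/n) = 9.6015084.
Ratio = √(1−f) = 0.88790252.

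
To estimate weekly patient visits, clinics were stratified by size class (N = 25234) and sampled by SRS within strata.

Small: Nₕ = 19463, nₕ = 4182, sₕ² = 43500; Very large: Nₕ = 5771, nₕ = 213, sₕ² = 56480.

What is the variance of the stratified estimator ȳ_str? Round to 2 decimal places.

18.22

Var(ȳ_str) = Σₕ Wₕ²(1 − fₕ)sₕ²/nₕ with Wₕ = Nₕ/N, N = 25234.
Small: Wₕ = 0.77130063; term = 0.77130063²·(1 − 0.21486924)·43500/4182 = 4.8584148.
Very large: Wₕ = 0.22869937; term = 0.22869937²·(1 − 0.03690868)·56480/213 = 13.35711.
Sum = 18.215525.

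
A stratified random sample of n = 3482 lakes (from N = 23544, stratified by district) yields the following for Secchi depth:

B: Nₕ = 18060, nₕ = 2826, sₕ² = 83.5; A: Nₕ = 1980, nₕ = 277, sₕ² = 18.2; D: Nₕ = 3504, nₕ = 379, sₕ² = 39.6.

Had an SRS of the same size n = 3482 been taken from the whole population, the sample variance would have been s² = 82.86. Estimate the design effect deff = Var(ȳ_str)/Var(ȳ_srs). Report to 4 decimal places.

Var(ȳ_str) = Σ Wₕ²(1−fₕ)sₕ²/nₕ with Wₕ = Nₕ/23544:
  B: (18060/23544)²·(1−2826/18060)·83.5/2826 = 0.014665116
  A: (1980/23544)²·(1−277/1980)·18.2/277 = 3.9967866 × 10^-4
  D: (3504/23544)²·(1−379/3504)·39.6/379 = 0.0020639995
  → Var(ȳ_str) = 0.017128794.
Var(ȳ_srs) = (1 − 3482/23544)·82.86/3482 = 0.020277301.
deff = 0.017128794 / 0.020277301 = 0.8447.

0.8447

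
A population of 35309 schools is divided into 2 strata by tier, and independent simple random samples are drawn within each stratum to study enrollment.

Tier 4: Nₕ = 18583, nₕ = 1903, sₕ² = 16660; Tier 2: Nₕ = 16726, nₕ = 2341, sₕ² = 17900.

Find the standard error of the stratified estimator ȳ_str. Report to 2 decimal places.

1.91

Var(ȳ_str) = Σₕ Wₕ²(1 − fₕ)sₕ²/nₕ with Wₕ = Nₕ/N, N = 35309.
Tier 4: Wₕ = 0.52629641; term = 0.52629641²·(1 − 0.10240542)·16660/1903 = 2.1765931.
Tier 2: Wₕ = 0.47370359; term = 0.47370359²·(1 − 0.13996174)·17900/2341 = 1.4756479.
Sum = 3.652241.
SE = √(3.652241) = 1.91.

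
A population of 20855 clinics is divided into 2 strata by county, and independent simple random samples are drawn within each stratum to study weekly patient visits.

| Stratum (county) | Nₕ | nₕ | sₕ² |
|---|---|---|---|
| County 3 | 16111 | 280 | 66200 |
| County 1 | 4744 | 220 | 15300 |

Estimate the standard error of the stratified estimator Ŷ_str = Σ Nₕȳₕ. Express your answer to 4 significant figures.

248600

Var(Ŷ_str) = Σₕ Nₕ²(1 − fₕ)sₕ²/nₕ.
County 3: 16111²·(1 − 280/16111)·66200/280 = 6.0301873 × 10^10.
County 1: 4744²·(1 − 220/4744)·15300/220 = 1.4925745 × 10^9.
Sum = 6.1794448 × 10^10.
SE = √(6.1794448 × 10^10) = 248600.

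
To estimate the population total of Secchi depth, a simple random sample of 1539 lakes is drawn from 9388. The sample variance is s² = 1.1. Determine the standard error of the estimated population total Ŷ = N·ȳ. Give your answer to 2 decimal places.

Var(Ŷ) = N²·Var(ȳ) = N²·(1 − n/N)·s²/n.
f = 1539/9388 = 0.16393268; Var(ȳ) = 0.83606732·1.1/1539 = 5.9757898 × 10^-4.
Var(Ŷ) = 9388² · (5.9757898 × 10^-4) = 52667.351.
SE(Ŷ) = √(52667.351) = 229.49.

229.49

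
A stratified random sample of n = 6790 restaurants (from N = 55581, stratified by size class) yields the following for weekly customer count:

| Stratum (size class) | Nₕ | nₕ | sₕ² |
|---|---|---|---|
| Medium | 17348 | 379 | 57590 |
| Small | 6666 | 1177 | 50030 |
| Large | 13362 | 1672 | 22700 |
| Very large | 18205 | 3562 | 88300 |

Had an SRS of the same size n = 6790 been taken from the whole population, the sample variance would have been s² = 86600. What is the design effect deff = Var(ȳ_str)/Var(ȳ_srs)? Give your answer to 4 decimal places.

Var(ȳ_str) = Σ Wₕ²(1−fₕ)sₕ²/nₕ with Wₕ = Nₕ/55581:
  Medium: (17348/55581)²·(1−379/17348)·57590/379 = 14.479742
  Small: (6666/55581)²·(1−1177/6666)·50030/1177 = 0.50345408
  Large: (13362/55581)²·(1−1672/13362)·22700/1672 = 0.68647204
  Very large: (18205/55581)²·(1−3562/18205)·88300/3562 = 2.1391184
  → Var(ȳ_str) = 17.808787.
Var(ȳ_srs) = (1 − 6790/55581)·86600/6790 = 11.195964.
deff = 17.808787 / 11.195964 = 1.5906.

1.5906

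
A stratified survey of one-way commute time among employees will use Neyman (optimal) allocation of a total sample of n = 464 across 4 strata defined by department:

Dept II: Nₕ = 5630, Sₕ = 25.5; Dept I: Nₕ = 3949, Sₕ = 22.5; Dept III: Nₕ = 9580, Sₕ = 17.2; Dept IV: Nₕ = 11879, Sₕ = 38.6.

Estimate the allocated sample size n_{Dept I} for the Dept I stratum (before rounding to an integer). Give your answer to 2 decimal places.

48.18

Neyman allocation: nₕ = n·NₕSₕ / Σⱼ NⱼSⱼ.
Σ NⱼSⱼ = 5630·25.5 + 3949·22.5 + 9580·17.2 + 11879·38.6 = 855722.9.
n_{Dept I} = 464·3949·22.5 / 855722.9 = 48.18.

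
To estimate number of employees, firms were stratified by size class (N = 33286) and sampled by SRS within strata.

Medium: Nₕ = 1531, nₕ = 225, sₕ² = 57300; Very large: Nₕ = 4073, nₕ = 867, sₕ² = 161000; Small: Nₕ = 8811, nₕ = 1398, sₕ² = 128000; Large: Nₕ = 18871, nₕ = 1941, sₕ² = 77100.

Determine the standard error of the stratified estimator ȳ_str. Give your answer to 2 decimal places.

Var(ȳ_str) = Σₕ Wₕ²(1 − fₕ)sₕ²/nₕ with Wₕ = Nₕ/N, N = 33286.
Medium: Wₕ = 0.04599531; term = 0.04599531²·(1 − 0.14696277)·57300/225 = 0.45958649.
Very large: Wₕ = 0.12236376; term = 0.12236376²·(1 − 0.21286521)·161000/867 = 2.1885753.
Small: Wₕ = 0.26470588; term = 0.26470588²·(1 − 0.15866530)·128000/1398 = 5.3975762.
Large: Wₕ = 0.56693505; term = 0.56693505²·(1 − 0.10285623)·77100/1941 = 11.454008.
Sum = 19.499746.
SE = √(19.499746) = 4.42.

4.42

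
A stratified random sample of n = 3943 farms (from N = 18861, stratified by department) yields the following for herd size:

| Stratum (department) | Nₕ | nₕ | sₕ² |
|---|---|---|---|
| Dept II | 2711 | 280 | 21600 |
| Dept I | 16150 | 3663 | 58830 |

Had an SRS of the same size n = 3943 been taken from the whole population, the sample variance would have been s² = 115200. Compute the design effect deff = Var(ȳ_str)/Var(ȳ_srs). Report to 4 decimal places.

0.4558

Var(ȳ_str) = Σ Wₕ²(1−fₕ)sₕ²/nₕ with Wₕ = Nₕ/18861:
  Dept II: (2711/18861)²·(1−280/2711)·21600/280 = 1.4291597
  Dept I: (16150/18861)²·(1−3663/16150)·58830/3663 = 9.1046475
  → Var(ȳ_str) = 10.533807.
Var(ȳ_srs) = (1 − 3943/18861)·115200/3943 = 23.108491.
deff = 10.533807 / 23.108491 = 0.4558.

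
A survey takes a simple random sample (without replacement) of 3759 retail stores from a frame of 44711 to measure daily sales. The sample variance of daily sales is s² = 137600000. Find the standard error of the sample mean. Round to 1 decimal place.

Under SRS without replacement, Var(ȳ) = (1 − f)·s²/n with f = n/N = 3759/44711 = 0.08407327.
Var(ȳ) = (1 − 0.08407327)·137600000/3759 = 0.91592673·36605.48 = 33527.938.
SE(ȳ) = √(33527.938) = 183.1.

183.1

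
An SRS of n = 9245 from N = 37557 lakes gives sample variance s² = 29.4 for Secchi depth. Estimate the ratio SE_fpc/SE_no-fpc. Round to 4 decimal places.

0.8682

f = n/N = 9245/37557 = 0.24615917.
SE_no-fpc = √(s²/n) = 0.056392352; SE_fpc = √((1−f)s²/n) = 0.0489621.
Ratio = √(1−f) = 0.86824008.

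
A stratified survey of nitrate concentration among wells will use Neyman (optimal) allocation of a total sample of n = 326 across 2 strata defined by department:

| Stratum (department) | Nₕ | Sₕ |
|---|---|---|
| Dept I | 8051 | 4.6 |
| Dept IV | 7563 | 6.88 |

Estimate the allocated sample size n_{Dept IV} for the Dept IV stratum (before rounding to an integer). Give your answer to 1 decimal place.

190.4

Neyman allocation: nₕ = n·NₕSₕ / Σⱼ NⱼSⱼ.
Σ NⱼSⱼ = 8051·4.6 + 7563·6.88 = 89068.04.
n_{Dept IV} = 326·7563·6.88 / 89068.04 = 190.4.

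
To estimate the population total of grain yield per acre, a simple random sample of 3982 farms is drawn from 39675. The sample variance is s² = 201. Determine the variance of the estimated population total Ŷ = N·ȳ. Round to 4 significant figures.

7.148 × 10^7

Var(Ŷ) = N²·Var(ȳ) = N²·(1 − n/N)·s²/n.
f = 3982/39675 = 0.10036547; Var(ȳ) = 0.89963453·201/3982 = 0.045410985.
Var(Ŷ) = 39675² · 0.045410985 = 7.1481687 × 10^7.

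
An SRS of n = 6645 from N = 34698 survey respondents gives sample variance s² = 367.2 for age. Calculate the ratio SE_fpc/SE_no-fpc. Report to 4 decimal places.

f = n/N = 6645/34698 = 0.19150960.
SE_no-fpc = √(s²/n) = 0.23507359; SE_fpc = √((1−f)s²/n) = 0.21136899.
Ratio = √(1−f) = 0.89916094.

0.8992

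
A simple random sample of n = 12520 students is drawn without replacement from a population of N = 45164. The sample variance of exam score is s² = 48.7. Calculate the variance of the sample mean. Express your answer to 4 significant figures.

Under SRS without replacement, Var(ȳ) = (1 − f)·s²/n with f = n/N = 12520/45164 = 0.27721194.
Var(ȳ) = (1 − 0.27721194)·48.7/12520 = 0.72278806·0.0038897764 = 0.0028114839.

0.002811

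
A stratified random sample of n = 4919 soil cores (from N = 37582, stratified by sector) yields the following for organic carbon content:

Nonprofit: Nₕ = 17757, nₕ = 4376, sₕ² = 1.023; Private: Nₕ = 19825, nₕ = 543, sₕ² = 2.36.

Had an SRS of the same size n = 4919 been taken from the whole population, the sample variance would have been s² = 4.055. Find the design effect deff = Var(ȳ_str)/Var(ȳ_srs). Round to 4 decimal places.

1.6967

Var(ȳ_str) = Σ Wₕ²(1−fₕ)sₕ²/nₕ with Wₕ = Nₕ/37582:
  Nonprofit: (17757/37582)²·(1−4376/17757)·1.023/4376 = 3.9327533 × 10^-5
  Private: (19825/37582)²·(1−543/19825)·2.36/543 = 0.0011762988
  → Var(ȳ_str) = 0.0012156263.
Var(ȳ_srs) = (1 − 4919/37582)·4.055/4919 = 7.1645715 × 10^-4.
deff = 0.0012156263 / (7.1645715 × 10^-4) = 1.6967.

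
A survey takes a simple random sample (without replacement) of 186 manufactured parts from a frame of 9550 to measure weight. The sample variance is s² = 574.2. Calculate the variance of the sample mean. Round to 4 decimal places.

Under SRS without replacement, Var(ȳ) = (1 − f)·s²/n with f = n/N = 186/9550 = 0.01947644.
Var(ȳ) = (1 − 0.01947644)·574.2/186 = 0.98052356·3.0870968 = 3.0269711.

3.0270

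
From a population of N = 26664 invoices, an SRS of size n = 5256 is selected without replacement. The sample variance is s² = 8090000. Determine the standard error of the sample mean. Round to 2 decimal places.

35.15

Under SRS without replacement, Var(ȳ) = (1 − f)·s²/n with f = n/N = 5256/26664 = 0.19711971.
Var(ȳ) = (1 − 0.19711971)·8090000/5256 = 0.80288029·1539.1933 = 1235.788.
SE(ȳ) = √(1235.788) = 35.15.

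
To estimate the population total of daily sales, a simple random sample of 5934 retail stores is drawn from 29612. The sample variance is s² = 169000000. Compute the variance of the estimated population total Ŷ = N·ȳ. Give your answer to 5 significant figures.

1.9969 × 10^13

Var(Ŷ) = N²·Var(ȳ) = N²·(1 − n/N)·s²/n.
f = 5934/29612 = 0.20039173; Var(ȳ) = 0.79960827·169000000/5934 = 22772.8.
Var(Ŷ) = 29612² · 22772.8 = 1.9968798 × 10^13.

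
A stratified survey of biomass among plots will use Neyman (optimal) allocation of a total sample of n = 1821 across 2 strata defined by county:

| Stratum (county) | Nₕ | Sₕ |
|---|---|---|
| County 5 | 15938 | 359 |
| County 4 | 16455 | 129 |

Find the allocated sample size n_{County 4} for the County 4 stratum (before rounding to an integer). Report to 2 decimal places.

Neyman allocation: nₕ = n·NₕSₕ / Σⱼ NⱼSⱼ.
Σ NⱼSⱼ = 15938·359 + 16455·129 = 7.844437 × 10^6.
n_{County 4} = 1821·16455·129 / (7.844437 × 10^6) = 492.76.

492.76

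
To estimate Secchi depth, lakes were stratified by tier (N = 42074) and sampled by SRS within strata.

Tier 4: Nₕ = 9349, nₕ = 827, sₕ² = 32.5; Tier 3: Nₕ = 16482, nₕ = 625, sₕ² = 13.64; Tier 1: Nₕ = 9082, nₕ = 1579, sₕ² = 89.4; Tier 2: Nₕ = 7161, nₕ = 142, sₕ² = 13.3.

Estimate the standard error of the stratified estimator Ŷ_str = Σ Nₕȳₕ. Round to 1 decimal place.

4171.4

Var(Ŷ_str) = Σₕ Nₕ²(1 − fₕ)sₕ²/nₕ.
Tier 4: 9349²·(1 − 827/9349)·32.5/827 = 3.1310106 × 10^6.
Tier 3: 16482²·(1 − 625/16482)·13.64/625 = 5.7038131 × 10^6.
Tier 1: 9082²·(1 − 1579/9082)·89.4/1579 = 3.8580854 × 10^6.
Tier 2: 7161²·(1 − 142/7161)·13.3/142 = 4.7077372 × 10^6.
Sum = 1.7400646 × 10^7.
SE = √(1.7400646 × 10^7) = 4171.4.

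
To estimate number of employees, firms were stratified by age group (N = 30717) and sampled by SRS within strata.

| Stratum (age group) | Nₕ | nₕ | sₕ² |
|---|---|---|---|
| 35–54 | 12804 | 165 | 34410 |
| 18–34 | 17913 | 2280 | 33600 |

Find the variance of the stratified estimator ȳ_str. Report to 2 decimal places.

40.14

Var(ȳ_str) = Σₕ Wₕ²(1 − fₕ)sₕ²/nₕ with Wₕ = Nₕ/N, N = 30717.
35–54: Wₕ = 0.41683758; term = 0.41683758²·(1 − 0.01288660)·34410/165 = 35.768565.
18–34: Wₕ = 0.58316242; term = 0.58316242²·(1 − 0.12728186)·33600/2280 = 4.3737856.
Sum = 40.142351.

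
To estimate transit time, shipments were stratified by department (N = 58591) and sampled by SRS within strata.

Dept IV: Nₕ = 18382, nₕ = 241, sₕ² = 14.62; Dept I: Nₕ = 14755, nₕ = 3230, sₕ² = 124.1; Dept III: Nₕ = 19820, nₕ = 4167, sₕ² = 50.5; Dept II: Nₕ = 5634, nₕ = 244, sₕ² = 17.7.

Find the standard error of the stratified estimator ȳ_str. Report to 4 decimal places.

Var(ȳ_str) = Σₕ Wₕ²(1 − fₕ)sₕ²/nₕ with Wₕ = Nₕ/N, N = 58591.
Dept IV: Wₕ = 0.31373419; term = 0.31373419²·(1 − 0.01311065)·14.62/241 = 0.0058928108.
Dept I: Wₕ = 0.25183049; term = 0.25183049²·(1 − 0.21890884)·124.1/3230 = 0.0019032138.
Dept III: Wₕ = 0.33827721; term = 0.33827721²·(1 − 0.21024218)·50.5/4167 = 0.0010952349.
Dept II: Wₕ = 0.09615811; term = 0.09615811²·(1 − 0.04330848)·17.7/244 = 6.4169289 × 10^-4.
Sum = 0.0095329524.
SE = √(0.0095329524) = 0.0976.

0.0976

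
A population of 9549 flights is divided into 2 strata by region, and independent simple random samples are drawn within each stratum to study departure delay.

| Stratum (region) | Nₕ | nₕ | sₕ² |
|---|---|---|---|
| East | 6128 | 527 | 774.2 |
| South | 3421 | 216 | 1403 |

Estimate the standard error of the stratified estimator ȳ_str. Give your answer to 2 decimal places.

1.15

Var(ȳ_str) = Σₕ Wₕ²(1 − fₕ)sₕ²/nₕ with Wₕ = Nₕ/N, N = 9549.
East: Wₕ = 0.64174259; term = 0.64174259²·(1 − 0.08599869)·774.2/527 = 0.55298213.
South: Wₕ = 0.35825741; term = 0.35825741²·(1 − 0.06313943)·1403/216 = 0.78103274.
Sum = 1.3340149.
SE = √(1.3340149) = 1.15.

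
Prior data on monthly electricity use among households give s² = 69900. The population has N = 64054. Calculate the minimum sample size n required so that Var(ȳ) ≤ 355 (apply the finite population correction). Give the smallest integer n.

197

Without fpc, n₀ = s²/D = 69900/355 = 196.9014.
With fpc, (1 − n/N)·s²/n ≤ D requires n ≥ n₀/(1 + n₀/N) = 196.9014/(1 + 196.9014/64054) = 196.2980.
Rounding up, n = 197.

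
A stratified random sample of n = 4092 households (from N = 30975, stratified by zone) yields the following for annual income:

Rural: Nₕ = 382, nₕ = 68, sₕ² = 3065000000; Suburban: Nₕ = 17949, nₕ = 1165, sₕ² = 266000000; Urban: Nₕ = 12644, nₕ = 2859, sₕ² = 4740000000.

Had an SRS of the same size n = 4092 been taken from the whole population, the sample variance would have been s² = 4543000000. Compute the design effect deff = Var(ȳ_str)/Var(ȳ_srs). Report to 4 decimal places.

0.3021

Var(ȳ_str) = Σ Wₕ²(1−fₕ)sₕ²/nₕ with Wₕ = Nₕ/30975:
  Rural: (382/30975)²·(1−68/382)·3065000000/68 = 5634.9744
  Suburban: (17949/30975)²·(1−1165/17949)·266000000/1165 = 71691.689
  Urban: (12644/30975)²·(1−2859/12644)·4740000000/2859 = 213789.75
  → Var(ȳ_str) = 291116.41.
Var(ȳ_srs) = (1 − 4092/30975)·4543000000/4092 = 963548.39.
deff = 291116.41 / 963548.39 = 0.3021.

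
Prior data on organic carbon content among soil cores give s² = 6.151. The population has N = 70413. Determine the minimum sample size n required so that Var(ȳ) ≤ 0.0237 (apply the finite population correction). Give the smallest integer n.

259

Without fpc, n₀ = s²/D = 6.151/0.0237 = 259.5359.
With fpc, (1 − n/N)·s²/n ≤ D requires n ≥ n₀/(1 + n₀/N) = 259.5359/(1 + 259.5359/70413) = 258.5828.
Rounding up, n = 259.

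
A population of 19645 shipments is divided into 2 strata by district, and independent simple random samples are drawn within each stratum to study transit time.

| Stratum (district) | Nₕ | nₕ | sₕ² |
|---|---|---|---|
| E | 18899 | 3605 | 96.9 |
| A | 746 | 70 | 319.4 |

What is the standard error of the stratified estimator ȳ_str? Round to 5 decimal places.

0.16154

Var(ȳ_str) = Σₕ Wₕ²(1 − fₕ)sₕ²/nₕ with Wₕ = Nₕ/N, N = 19645.
E: Wₕ = 0.96202596; term = 0.96202596²·(1 − 0.19075083)·96.9/3605 = 0.020131417.
A: Wₕ = 0.03797404; term = 0.03797404²·(1 − 0.09383378)·319.4/70 = 0.0059623618.
Sum = 0.026093779.
SE = √(0.026093779) = 0.16154.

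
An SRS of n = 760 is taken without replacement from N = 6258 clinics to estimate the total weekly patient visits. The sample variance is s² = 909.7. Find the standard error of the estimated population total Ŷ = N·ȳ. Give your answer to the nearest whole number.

6417

Var(Ŷ) = N²·Var(ȳ) = N²·(1 − n/N)·s²/n.
f = 760/6258 = 0.12144455; Var(ȳ) = 0.87855545·909.7/760 = 1.0516078.
Var(Ŷ) = 6258² · 1.0516078 = 4.1183658 × 10^7.
SE(Ŷ) = √(4.1183658 × 10^7) = 6417.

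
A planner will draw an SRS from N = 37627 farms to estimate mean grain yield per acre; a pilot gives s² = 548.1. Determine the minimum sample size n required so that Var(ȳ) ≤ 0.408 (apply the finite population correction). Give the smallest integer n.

Without fpc, n₀ = s²/D = 548.1/0.408 = 1343.3824.
With fpc, (1 − n/N)·s²/n ≤ D requires n ≥ n₀/(1 + n₀/N) = 1343.3824/(1 + 1343.3824/37627) = 1297.0735.
Rounding up, n = 1298.

1298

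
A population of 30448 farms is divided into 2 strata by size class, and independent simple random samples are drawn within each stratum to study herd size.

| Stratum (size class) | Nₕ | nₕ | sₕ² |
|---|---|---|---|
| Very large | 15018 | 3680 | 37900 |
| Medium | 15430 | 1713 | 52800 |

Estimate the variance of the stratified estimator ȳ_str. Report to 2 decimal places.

8.93

Var(ȳ_str) = Σₕ Wₕ²(1 − fₕ)sₕ²/nₕ with Wₕ = Nₕ/N, N = 30448.
Very large: Wₕ = 0.49323437; term = 0.49323437²·(1 − 0.24503929)·37900/3680 = 1.8915699.
Medium: Wₕ = 0.50676563; term = 0.50676563²·(1 − 0.11101750)·52800/1713 = 7.0369438.
Sum = 8.9285137.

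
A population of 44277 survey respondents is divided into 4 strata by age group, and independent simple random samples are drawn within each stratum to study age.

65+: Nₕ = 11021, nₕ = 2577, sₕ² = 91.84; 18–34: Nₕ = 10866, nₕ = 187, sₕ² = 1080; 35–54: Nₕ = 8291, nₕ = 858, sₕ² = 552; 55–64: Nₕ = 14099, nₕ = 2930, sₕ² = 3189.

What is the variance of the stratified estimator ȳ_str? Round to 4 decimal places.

Var(ȳ_str) = Σₕ Wₕ²(1 − fₕ)sₕ²/nₕ with Wₕ = Nₕ/N, N = 44277.
65+: Wₕ = 0.24891027; term = 0.24891027²·(1 − 0.23382633)·91.84/2577 = 0.0016917271.
18–34: Wₕ = 0.24540958; term = 0.24540958²·(1 − 0.01720964)·1080/187 = 0.3418425.
35–54: Wₕ = 0.18725298; term = 0.18725298²·(1 − 0.10348571)·552/858 = 0.020223972.
55–64: Wₕ = 0.31842717; term = 0.31842717²·(1 − 0.20781616)·3189/2930 = 0.087424494.
Sum = 0.45118269.

0.4512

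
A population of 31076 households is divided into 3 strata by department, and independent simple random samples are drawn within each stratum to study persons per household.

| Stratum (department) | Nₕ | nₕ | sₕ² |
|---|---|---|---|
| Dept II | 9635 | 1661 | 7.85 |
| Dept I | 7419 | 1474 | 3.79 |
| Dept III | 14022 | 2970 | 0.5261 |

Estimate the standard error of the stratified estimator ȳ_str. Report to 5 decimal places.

Var(ȳ_str) = Σₕ Wₕ²(1 − fₕ)sₕ²/nₕ with Wₕ = Nₕ/N, N = 31076.
Dept II: Wₕ = 0.31004634; term = 0.31004634²·(1 − 0.17239232)·7.85/1661 = 3.7599126 × 10^-4.
Dept I: Wₕ = 0.23873729; term = 0.23873729²·(1 − 0.19867907)·3.79/1474 = 1.1743261 × 10^-4.
Dept III: Wₕ = 0.45121637; term = 0.45121637²·(1 − 0.21181001)·0.5261/2970 = 2.8425785 × 10^-5.
Sum = 5.2184966 × 10^-4.
SE = √(5.2184966 × 10^-4) = 0.02284.

0.02284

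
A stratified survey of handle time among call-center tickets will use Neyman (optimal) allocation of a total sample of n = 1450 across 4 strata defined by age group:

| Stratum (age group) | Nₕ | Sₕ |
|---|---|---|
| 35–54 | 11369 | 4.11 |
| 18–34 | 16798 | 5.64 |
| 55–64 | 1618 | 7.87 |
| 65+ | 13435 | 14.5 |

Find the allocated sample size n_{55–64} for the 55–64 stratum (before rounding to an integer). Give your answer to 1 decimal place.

52.9

Neyman allocation: nₕ = n·NₕSₕ / Σⱼ NⱼSⱼ.
Σ NⱼSⱼ = 11369·4.11 + 16798·5.64 + 1618·7.87 + 13435·14.5 = 349008.47.
n_{55–64} = 1450·1618·7.87 / 349008.47 = 52.9.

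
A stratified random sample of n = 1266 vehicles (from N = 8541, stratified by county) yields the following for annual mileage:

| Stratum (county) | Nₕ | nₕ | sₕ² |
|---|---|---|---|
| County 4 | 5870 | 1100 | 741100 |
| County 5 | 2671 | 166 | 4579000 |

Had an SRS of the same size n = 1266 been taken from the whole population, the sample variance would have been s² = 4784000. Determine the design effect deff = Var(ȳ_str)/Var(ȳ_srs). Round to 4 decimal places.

Var(ȳ_str) = Σ Wₕ²(1−fₕ)sₕ²/nₕ with Wₕ = Nₕ/8541:
  County 4: (5870/8541)²·(1−1100/5870)·741100/1100 = 258.59681
  County 5: (2671/8541)²·(1−166/2671)·4579000/166 = 2530.0362
  → Var(ȳ_str) = 2788.633.
Var(ȳ_srs) = (1 − 1266/8541)·4784000/1266 = 3218.7092.
deff = 2788.633 / 3218.7092 = 0.8664.

0.8664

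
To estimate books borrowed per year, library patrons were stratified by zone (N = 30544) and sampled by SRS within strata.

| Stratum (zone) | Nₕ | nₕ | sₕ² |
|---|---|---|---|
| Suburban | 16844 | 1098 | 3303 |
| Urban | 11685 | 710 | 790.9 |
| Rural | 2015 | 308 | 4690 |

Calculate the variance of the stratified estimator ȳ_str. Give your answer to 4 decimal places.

1.0645

Var(ȳ_str) = Σₕ Wₕ²(1 − fₕ)sₕ²/nₕ with Wₕ = Nₕ/N, N = 30544.
Suburban: Wₕ = 0.55146674; term = 0.55146674²·(1 − 0.06518642)·3303/1098 = 0.85520433.
Urban: Wₕ = 0.38256286; term = 0.38256286²·(1 − 0.06076166)·790.9/710 = 0.15312449.
Rural: Wₕ = 0.06597040; term = 0.06597040²·(1 − 0.15285360)·4690/308 = 0.056140836.
Sum = 1.0644697.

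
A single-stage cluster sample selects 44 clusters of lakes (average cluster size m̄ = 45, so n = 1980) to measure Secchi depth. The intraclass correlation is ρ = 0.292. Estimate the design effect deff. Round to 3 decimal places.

deff = 1 + (45 − 1)·0.292 = 1 + 12.848 = 13.848.

13.848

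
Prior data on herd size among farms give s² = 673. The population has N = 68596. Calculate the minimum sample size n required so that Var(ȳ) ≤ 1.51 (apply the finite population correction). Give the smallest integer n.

Without fpc, n₀ = s²/D = 673/1.51 = 445.6954.
With fpc, (1 − n/N)·s²/n ≤ D requires n ≥ n₀/(1 + n₀/N) = 445.6954/(1 + 445.6954/68596) = 442.8182.
Rounding up, n = 443.

443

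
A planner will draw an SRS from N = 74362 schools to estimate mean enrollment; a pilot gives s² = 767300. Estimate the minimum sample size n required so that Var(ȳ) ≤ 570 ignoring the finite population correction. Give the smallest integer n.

Without fpc, n₀ = s²/D = 767300/570 = 1346.1404.
Rounding up, n = 1347.

1347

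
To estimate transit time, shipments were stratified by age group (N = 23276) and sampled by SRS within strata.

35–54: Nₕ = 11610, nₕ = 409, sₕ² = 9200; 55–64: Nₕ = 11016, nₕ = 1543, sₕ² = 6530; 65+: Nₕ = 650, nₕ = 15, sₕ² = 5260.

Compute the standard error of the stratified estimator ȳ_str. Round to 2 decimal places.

2.55

Var(ȳ_str) = Σₕ Wₕ²(1 − fₕ)sₕ²/nₕ with Wₕ = Nₕ/N, N = 23276.
35–54: Wₕ = 0.49879704; term = 0.49879704²·(1 − 0.03522825)·9200/409 = 5.3992923.
55–64: Wₕ = 0.47327720; term = 0.47327720²·(1 − 0.14006899)·6530/1543 = 0.81515843.
65+: Wₕ = 0.02792576; term = 0.02792576²·(1 − 0.02307692)·5260/15 = 0.26715596.
Sum = 6.4816067.
SE = √(6.4816067) = 2.55.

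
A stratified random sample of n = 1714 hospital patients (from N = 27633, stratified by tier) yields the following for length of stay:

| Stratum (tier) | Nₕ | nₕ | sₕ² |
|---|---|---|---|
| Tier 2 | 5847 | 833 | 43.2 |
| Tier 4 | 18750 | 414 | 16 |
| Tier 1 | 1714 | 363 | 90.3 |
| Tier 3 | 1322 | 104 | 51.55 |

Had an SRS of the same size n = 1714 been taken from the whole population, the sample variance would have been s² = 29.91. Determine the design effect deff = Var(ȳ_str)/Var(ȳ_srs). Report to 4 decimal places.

1.2947

Var(ȳ_str) = Σ Wₕ²(1−fₕ)sₕ²/nₕ with Wₕ = Nₕ/27633:
  Tier 2: (5847/27633)²·(1−833/5847)·43.2/833 = 0.0019911322
  Tier 4: (18750/27633)²·(1−414/18750)·16/414 = 0.017400809
  Tier 1: (1714/27633)²·(1−363/1714)·90.3/363 = 7.5438183 × 10^-4
  Tier 3: (1322/27633)²·(1−104/1322)·51.55/104 = 0.0010452448
  → Var(ȳ_str) = 0.021191568.
Var(ȳ_srs) = (1 − 1714/27633)·29.91/1714 = 0.016368007.
deff = 0.021191568 / 0.016368007 = 1.2947.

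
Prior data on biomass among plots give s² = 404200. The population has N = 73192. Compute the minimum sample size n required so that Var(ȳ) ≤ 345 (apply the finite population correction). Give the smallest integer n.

Without fpc, n₀ = s²/D = 404200/345 = 1171.5942.
With fpc, (1 − n/N)·s²/n ≤ D requires n ≥ n₀/(1 + n₀/N) = 1171.5942/(1 + 1171.5942/73192) = 1153.1358.
Rounding up, n = 1154.

1154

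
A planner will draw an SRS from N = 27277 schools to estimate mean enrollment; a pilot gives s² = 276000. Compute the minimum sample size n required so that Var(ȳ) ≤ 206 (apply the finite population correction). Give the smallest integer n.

Without fpc, n₀ = s²/D = 276000/206 = 1339.8058.
With fpc, (1 − n/N)·s²/n ≤ D requires n ≥ n₀/(1 + n₀/N) = 1339.8058/(1 + 1339.8058/27277) = 1277.0776.
Rounding up, n = 1278.

1278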